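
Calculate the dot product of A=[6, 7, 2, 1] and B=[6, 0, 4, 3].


Dot product = sum of element-wise products
A[0]*B[0] = 6*6 = 36
A[1]*B[1] = 7*0 = 0
A[2]*B[2] = 2*4 = 8
A[3]*B[3] = 1*3 = 3
Sum = 36 + 0 + 8 + 3 = 47

47


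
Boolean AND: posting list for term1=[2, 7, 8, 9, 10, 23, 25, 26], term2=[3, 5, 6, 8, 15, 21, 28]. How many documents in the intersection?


Boolean AND: find intersection of posting lists
term1 docs: [2, 7, 8, 9, 10, 23, 25, 26]
term2 docs: [3, 5, 6, 8, 15, 21, 28]
Intersection: [8]
|intersection| = 1

1


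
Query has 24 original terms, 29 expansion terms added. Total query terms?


Original terms: 24
Expansion terms: 29
Total = 24 + 29 = 53

53


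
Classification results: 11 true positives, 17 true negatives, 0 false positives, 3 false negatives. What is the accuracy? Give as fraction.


Accuracy = (TP + TN) / (TP + TN + FP + FN)
TP + TN = 11 + 17 = 28
Total = 11 + 17 + 0 + 3 = 31
Accuracy = 28 / 31 = 28/31

28/31


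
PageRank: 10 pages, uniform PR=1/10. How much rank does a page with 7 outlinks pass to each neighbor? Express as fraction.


Initial PR = 1/10 = 1/10
Outlinks = 7
Contribution per link = PR / outlinks
= 1/10 / 7
= 1/70

1/70


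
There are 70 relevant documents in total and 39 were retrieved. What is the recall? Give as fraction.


Recall = retrieved_relevant / total_relevant
= 39 / 70
= 39 / (39 + 31)
= 39/70

39/70


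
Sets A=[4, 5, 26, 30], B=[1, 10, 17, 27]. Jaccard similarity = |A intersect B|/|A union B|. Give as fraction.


A intersect B = []
|A intersect B| = 0
A union B = [1, 4, 5, 10, 17, 26, 27, 30]
|A union B| = 8
Jaccard = 0/8 = 0

0


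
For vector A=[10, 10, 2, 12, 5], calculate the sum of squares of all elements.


|A|^2 = sum of squared components
A[0]^2 = 10^2 = 100
A[1]^2 = 10^2 = 100
A[2]^2 = 2^2 = 4
A[3]^2 = 12^2 = 144
A[4]^2 = 5^2 = 25
Sum = 100 + 100 + 4 + 144 + 25 = 373

373


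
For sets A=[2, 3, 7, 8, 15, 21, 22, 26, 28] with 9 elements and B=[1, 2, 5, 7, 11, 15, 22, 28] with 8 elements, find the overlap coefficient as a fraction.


A intersect B = [2, 7, 15, 22, 28]
|A intersect B| = 5
min(|A|, |B|) = min(9, 8) = 8
Overlap = 5 / 8 = 5/8

5/8


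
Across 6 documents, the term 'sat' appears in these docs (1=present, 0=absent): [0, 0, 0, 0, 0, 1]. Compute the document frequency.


Checking each document for 'sat':
Doc 1: absent
Doc 2: absent
Doc 3: absent
Doc 4: absent
Doc 5: absent
Doc 6: present
df = sum of presences = 0 + 0 + 0 + 0 + 0 + 1 = 1

1


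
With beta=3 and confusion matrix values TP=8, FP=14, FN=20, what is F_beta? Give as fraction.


P = TP/(TP+FP) = 8/22 = 4/11
R = TP/(TP+FN) = 8/28 = 2/7
beta^2 = 3^2 = 9
(1 + beta^2) = 10
Numerator = (1+beta^2)*P*R = 80/77
Denominator = beta^2*P + R = 36/11 + 2/7 = 274/77
F_beta = 40/137

40/137


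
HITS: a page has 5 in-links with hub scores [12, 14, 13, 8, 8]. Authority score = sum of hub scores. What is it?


Authority = sum of hub scores of in-linkers
In-link 1: hub score = 12
In-link 2: hub score = 14
In-link 3: hub score = 13
In-link 4: hub score = 8
In-link 5: hub score = 8
Authority = 12 + 14 + 13 + 8 + 8 = 55

55


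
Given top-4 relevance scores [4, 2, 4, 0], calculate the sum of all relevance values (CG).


Cumulative Gain = sum of relevance scores
Position 1: rel=4, running sum=4
Position 2: rel=2, running sum=6
Position 3: rel=4, running sum=10
Position 4: rel=0, running sum=10
CG = 10

10


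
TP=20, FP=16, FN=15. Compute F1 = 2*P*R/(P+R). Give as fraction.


F1 = 2 * P * R / (P + R)
P = TP/(TP+FP) = 20/36 = 5/9
R = TP/(TP+FN) = 20/35 = 4/7
2 * P * R = 2 * 5/9 * 4/7 = 40/63
P + R = 5/9 + 4/7 = 71/63
F1 = 40/63 / 71/63 = 40/71

40/71


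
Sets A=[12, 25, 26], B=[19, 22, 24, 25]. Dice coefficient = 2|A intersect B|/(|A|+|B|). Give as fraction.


A intersect B = [25]
|A intersect B| = 1
|A| = 3, |B| = 4
Dice = 2*1 / (3+4)
= 2 / 7 = 2/7

2/7


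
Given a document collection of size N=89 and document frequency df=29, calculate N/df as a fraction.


IDF ratio = N / df
= 89 / 29
= 89/29

89/29


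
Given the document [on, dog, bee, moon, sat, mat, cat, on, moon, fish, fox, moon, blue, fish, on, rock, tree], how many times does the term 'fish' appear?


Document has 17 words
Scanning for 'fish':
Found at positions: [9, 13]
Count = 2

2


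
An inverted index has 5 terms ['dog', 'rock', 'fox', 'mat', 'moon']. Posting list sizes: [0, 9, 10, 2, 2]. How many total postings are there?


Summing posting list sizes:
'dog': 0 postings
'rock': 9 postings
'fox': 10 postings
'mat': 2 postings
'moon': 2 postings
Total = 0 + 9 + 10 + 2 + 2 = 23

23


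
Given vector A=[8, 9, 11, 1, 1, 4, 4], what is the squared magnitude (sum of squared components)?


|A|^2 = sum of squared components
A[0]^2 = 8^2 = 64
A[1]^2 = 9^2 = 81
A[2]^2 = 11^2 = 121
A[3]^2 = 1^2 = 1
A[4]^2 = 1^2 = 1
A[5]^2 = 4^2 = 16
A[6]^2 = 4^2 = 16
Sum = 64 + 81 + 121 + 1 + 1 + 16 + 16 = 300

300


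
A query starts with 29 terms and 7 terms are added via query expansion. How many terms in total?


Original terms: 29
Expansion terms: 7
Total = 29 + 7 = 36

36


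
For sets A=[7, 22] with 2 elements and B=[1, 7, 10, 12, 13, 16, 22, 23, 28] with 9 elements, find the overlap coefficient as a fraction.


A intersect B = [7, 22]
|A intersect B| = 2
min(|A|, |B|) = min(2, 9) = 2
Overlap = 2 / 2 = 1

1


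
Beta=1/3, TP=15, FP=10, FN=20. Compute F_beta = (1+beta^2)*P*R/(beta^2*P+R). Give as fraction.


P = TP/(TP+FP) = 15/25 = 3/5
R = TP/(TP+FN) = 15/35 = 3/7
beta^2 = 1/3^2 = 1/9
(1 + beta^2) = 10/9
Numerator = (1+beta^2)*P*R = 2/7
Denominator = beta^2*P + R = 1/15 + 3/7 = 52/105
F_beta = 15/26

15/26


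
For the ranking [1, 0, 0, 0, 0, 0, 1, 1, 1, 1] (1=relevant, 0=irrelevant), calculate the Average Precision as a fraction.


Computing P@k for each relevant position:
Position 1: relevant, P@1 = 1/1 = 1
Position 2: not relevant
Position 3: not relevant
Position 4: not relevant
Position 5: not relevant
Position 6: not relevant
Position 7: relevant, P@7 = 2/7 = 2/7
Position 8: relevant, P@8 = 3/8 = 3/8
Position 9: relevant, P@9 = 4/9 = 4/9
Position 10: relevant, P@10 = 5/10 = 1/2
Sum of P@k = 1 + 2/7 + 3/8 + 4/9 + 1/2 = 1313/504
AP = 1313/504 / 5 = 1313/2520

1313/2520


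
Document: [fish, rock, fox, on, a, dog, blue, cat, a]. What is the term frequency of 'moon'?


Document has 9 words
Scanning for 'moon':
Term not found in document
Count = 0

0


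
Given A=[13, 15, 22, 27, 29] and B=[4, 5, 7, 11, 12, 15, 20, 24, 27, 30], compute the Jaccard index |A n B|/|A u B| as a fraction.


A intersect B = [15, 27]
|A intersect B| = 2
A union B = [4, 5, 7, 11, 12, 13, 15, 20, 22, 24, 27, 29, 30]
|A union B| = 13
Jaccard = 2/13 = 2/13

2/13


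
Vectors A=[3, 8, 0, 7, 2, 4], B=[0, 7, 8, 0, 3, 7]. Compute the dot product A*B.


Dot product = sum of element-wise products
A[0]*B[0] = 3*0 = 0
A[1]*B[1] = 8*7 = 56
A[2]*B[2] = 0*8 = 0
A[3]*B[3] = 7*0 = 0
A[4]*B[4] = 2*3 = 6
A[5]*B[5] = 4*7 = 28
Sum = 0 + 56 + 0 + 0 + 6 + 28 = 90

90


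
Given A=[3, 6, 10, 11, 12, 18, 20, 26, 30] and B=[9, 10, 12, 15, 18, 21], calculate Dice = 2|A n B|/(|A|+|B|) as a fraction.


A intersect B = [10, 12, 18]
|A intersect B| = 3
|A| = 9, |B| = 6
Dice = 2*3 / (9+6)
= 6 / 15 = 2/5

2/5


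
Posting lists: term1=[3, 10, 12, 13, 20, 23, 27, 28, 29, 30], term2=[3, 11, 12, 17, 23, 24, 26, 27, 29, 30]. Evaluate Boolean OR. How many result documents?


Boolean OR: find union of posting lists
term1 docs: [3, 10, 12, 13, 20, 23, 27, 28, 29, 30]
term2 docs: [3, 11, 12, 17, 23, 24, 26, 27, 29, 30]
Union: [3, 10, 11, 12, 13, 17, 20, 23, 24, 26, 27, 28, 29, 30]
|union| = 14

14


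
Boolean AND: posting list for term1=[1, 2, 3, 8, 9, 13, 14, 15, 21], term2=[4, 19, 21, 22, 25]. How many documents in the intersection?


Boolean AND: find intersection of posting lists
term1 docs: [1, 2, 3, 8, 9, 13, 14, 15, 21]
term2 docs: [4, 19, 21, 22, 25]
Intersection: [21]
|intersection| = 1

1


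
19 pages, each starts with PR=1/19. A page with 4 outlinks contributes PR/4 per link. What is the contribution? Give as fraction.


Initial PR = 1/19 = 1/19
Outlinks = 4
Contribution per link = PR / outlinks
= 1/19 / 4
= 1/76

1/76


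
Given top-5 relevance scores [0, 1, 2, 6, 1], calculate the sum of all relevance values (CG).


Cumulative Gain = sum of relevance scores
Position 1: rel=0, running sum=0
Position 2: rel=1, running sum=1
Position 3: rel=2, running sum=3
Position 4: rel=6, running sum=9
Position 5: rel=1, running sum=10
CG = 10

10


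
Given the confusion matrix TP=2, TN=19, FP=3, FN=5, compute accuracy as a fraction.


Accuracy = (TP + TN) / (TP + TN + FP + FN)
TP + TN = 2 + 19 = 21
Total = 2 + 19 + 3 + 5 = 29
Accuracy = 21 / 29 = 21/29

21/29


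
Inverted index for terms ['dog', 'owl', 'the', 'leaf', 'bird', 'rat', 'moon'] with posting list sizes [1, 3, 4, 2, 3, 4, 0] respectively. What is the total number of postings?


Summing posting list sizes:
'dog': 1 postings
'owl': 3 postings
'the': 4 postings
'leaf': 2 postings
'bird': 3 postings
'rat': 4 postings
'moon': 0 postings
Total = 1 + 3 + 4 + 2 + 3 + 4 + 0 = 17

17


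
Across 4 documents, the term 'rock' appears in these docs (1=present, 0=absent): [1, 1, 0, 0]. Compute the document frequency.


Checking each document for 'rock':
Doc 1: present
Doc 2: present
Doc 3: absent
Doc 4: absent
df = sum of presences = 1 + 1 + 0 + 0 = 2

2


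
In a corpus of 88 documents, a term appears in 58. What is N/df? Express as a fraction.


IDF ratio = N / df
= 88 / 58
= 44/29

44/29


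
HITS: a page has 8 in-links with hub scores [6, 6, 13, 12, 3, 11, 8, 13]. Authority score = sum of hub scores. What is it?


Authority = sum of hub scores of in-linkers
In-link 1: hub score = 6
In-link 2: hub score = 6
In-link 3: hub score = 13
In-link 4: hub score = 12
In-link 5: hub score = 3
In-link 6: hub score = 11
In-link 7: hub score = 8
In-link 8: hub score = 13
Authority = 6 + 6 + 13 + 12 + 3 + 11 + 8 + 13 = 72

72


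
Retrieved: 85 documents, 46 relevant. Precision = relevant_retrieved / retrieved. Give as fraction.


Precision = relevant_retrieved / total_retrieved
= 46 / 85
= 46 / (46 + 39)
= 46/85

46/85


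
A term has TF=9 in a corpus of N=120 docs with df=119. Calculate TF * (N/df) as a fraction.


TF * (N/df)
= 9 * (120/119)
= 9 * 120/119
= 1080/119

1080/119


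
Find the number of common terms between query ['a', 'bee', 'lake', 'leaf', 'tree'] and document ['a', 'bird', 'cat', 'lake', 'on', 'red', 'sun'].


Query terms: ['a', 'bee', 'lake', 'leaf', 'tree']
Document terms: ['a', 'bird', 'cat', 'lake', 'on', 'red', 'sun']
Common terms: ['a', 'lake']
Overlap count = 2

2


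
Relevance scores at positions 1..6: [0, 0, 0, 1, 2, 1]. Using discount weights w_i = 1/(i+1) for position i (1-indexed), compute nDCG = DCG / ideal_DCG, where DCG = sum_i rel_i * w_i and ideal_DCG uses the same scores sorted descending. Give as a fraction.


Position discount weights w_i = 1/(i+1) for i=1..6:
Weights = [1/2, 1/3, 1/4, 1/5, 1/6, 1/7]
Actual relevance: [0, 0, 0, 1, 2, 1]
DCG = 0/2 + 0/3 + 0/4 + 1/5 + 2/6 + 1/7 = 71/105
Ideal relevance (sorted desc): [2, 1, 1, 0, 0, 0]
Ideal DCG = 2/2 + 1/3 + 1/4 + 0/5 + 0/6 + 0/7 = 19/12
nDCG = DCG / ideal_DCG = 71/105 / 19/12 = 284/665

284/665


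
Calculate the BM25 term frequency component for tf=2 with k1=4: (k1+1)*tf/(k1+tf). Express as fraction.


BM25 TF component = (k1+1)*tf / (k1+tf)
k1 = 4, tf = 2
Numerator = (4+1)*2 = 10
Denominator = 4 + 2 = 6
= 10/6 = 5/3

5/3


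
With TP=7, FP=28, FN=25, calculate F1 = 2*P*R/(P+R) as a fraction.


F1 = 2 * P * R / (P + R)
P = TP/(TP+FP) = 7/35 = 1/5
R = TP/(TP+FN) = 7/32 = 7/32
2 * P * R = 2 * 1/5 * 7/32 = 7/80
P + R = 1/5 + 7/32 = 67/160
F1 = 7/80 / 67/160 = 14/67

14/67


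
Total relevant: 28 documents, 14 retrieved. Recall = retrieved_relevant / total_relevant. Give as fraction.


Recall = retrieved_relevant / total_relevant
= 14 / 28
= 14 / (14 + 14)
= 1/2

1/2


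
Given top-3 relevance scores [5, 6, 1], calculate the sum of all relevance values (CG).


Cumulative Gain = sum of relevance scores
Position 1: rel=5, running sum=5
Position 2: rel=6, running sum=11
Position 3: rel=1, running sum=12
CG = 12

12


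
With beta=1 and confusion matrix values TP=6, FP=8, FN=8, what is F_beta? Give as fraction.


P = TP/(TP+FP) = 6/14 = 3/7
R = TP/(TP+FN) = 6/14 = 3/7
beta^2 = 1^2 = 1
(1 + beta^2) = 2
Numerator = (1+beta^2)*P*R = 18/49
Denominator = beta^2*P + R = 3/7 + 3/7 = 6/7
F_beta = 3/7

3/7


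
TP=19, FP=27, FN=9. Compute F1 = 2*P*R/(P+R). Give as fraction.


F1 = 2 * P * R / (P + R)
P = TP/(TP+FP) = 19/46 = 19/46
R = TP/(TP+FN) = 19/28 = 19/28
2 * P * R = 2 * 19/46 * 19/28 = 361/644
P + R = 19/46 + 19/28 = 703/644
F1 = 361/644 / 703/644 = 19/37

19/37


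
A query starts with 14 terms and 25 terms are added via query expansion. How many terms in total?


Original terms: 14
Expansion terms: 25
Total = 14 + 25 = 39

39


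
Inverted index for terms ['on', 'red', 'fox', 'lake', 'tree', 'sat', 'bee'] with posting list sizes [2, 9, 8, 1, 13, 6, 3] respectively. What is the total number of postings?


Summing posting list sizes:
'on': 2 postings
'red': 9 postings
'fox': 8 postings
'lake': 1 postings
'tree': 13 postings
'sat': 6 postings
'bee': 3 postings
Total = 2 + 9 + 8 + 1 + 13 + 6 + 3 = 42

42


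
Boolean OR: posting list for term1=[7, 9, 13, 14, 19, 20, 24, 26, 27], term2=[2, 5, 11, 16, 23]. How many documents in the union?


Boolean OR: find union of posting lists
term1 docs: [7, 9, 13, 14, 19, 20, 24, 26, 27]
term2 docs: [2, 5, 11, 16, 23]
Union: [2, 5, 7, 9, 11, 13, 14, 16, 19, 20, 23, 24, 26, 27]
|union| = 14

14


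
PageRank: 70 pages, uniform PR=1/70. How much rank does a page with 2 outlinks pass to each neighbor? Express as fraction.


Initial PR = 1/70 = 1/70
Outlinks = 2
Contribution per link = PR / outlinks
= 1/70 / 2
= 1/140

1/140


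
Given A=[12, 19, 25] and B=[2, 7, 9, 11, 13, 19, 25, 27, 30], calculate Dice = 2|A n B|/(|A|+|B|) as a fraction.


A intersect B = [19, 25]
|A intersect B| = 2
|A| = 3, |B| = 9
Dice = 2*2 / (3+9)
= 4 / 12 = 1/3

1/3


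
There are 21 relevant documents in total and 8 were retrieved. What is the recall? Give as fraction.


Recall = retrieved_relevant / total_relevant
= 8 / 21
= 8 / (8 + 13)
= 8/21

8/21


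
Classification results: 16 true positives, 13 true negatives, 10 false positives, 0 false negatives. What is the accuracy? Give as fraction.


Accuracy = (TP + TN) / (TP + TN + FP + FN)
TP + TN = 16 + 13 = 29
Total = 16 + 13 + 10 + 0 = 39
Accuracy = 29 / 39 = 29/39

29/39


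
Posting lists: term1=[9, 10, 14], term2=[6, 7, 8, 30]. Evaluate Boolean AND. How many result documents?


Boolean AND: find intersection of posting lists
term1 docs: [9, 10, 14]
term2 docs: [6, 7, 8, 30]
Intersection: []
|intersection| = 0

0


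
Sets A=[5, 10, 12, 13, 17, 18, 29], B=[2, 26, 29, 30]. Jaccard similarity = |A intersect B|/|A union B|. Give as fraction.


A intersect B = [29]
|A intersect B| = 1
A union B = [2, 5, 10, 12, 13, 17, 18, 26, 29, 30]
|A union B| = 10
Jaccard = 1/10 = 1/10

1/10


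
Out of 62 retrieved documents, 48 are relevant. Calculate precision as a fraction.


Precision = relevant_retrieved / total_retrieved
= 48 / 62
= 48 / (48 + 14)
= 24/31

24/31


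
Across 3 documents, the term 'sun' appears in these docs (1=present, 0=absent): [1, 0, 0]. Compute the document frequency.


Checking each document for 'sun':
Doc 1: present
Doc 2: absent
Doc 3: absent
df = sum of presences = 1 + 0 + 0 = 1

1


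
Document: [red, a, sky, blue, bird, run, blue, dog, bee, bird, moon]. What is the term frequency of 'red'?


Document has 11 words
Scanning for 'red':
Found at positions: [0]
Count = 1

1


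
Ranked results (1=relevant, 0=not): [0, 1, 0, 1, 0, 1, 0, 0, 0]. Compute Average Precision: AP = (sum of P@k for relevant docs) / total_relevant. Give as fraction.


Computing P@k for each relevant position:
Position 1: not relevant
Position 2: relevant, P@2 = 1/2 = 1/2
Position 3: not relevant
Position 4: relevant, P@4 = 2/4 = 1/2
Position 5: not relevant
Position 6: relevant, P@6 = 3/6 = 1/2
Position 7: not relevant
Position 8: not relevant
Position 9: not relevant
Sum of P@k = 1/2 + 1/2 + 1/2 = 3/2
AP = 3/2 / 3 = 1/2

1/2


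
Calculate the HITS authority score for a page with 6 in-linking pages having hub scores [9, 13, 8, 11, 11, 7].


Authority = sum of hub scores of in-linkers
In-link 1: hub score = 9
In-link 2: hub score = 13
In-link 3: hub score = 8
In-link 4: hub score = 11
In-link 5: hub score = 11
In-link 6: hub score = 7
Authority = 9 + 13 + 8 + 11 + 11 + 7 = 59

59


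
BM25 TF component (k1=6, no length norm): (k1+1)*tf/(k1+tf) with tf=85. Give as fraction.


BM25 TF component = (k1+1)*tf / (k1+tf)
k1 = 6, tf = 85
Numerator = (6+1)*85 = 595
Denominator = 6 + 85 = 91
= 595/91 = 85/13

85/13


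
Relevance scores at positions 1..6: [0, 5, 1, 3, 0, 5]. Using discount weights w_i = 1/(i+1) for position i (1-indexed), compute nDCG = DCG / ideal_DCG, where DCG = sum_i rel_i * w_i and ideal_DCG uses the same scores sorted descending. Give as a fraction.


Position discount weights w_i = 1/(i+1) for i=1..6:
Weights = [1/2, 1/3, 1/4, 1/5, 1/6, 1/7]
Actual relevance: [0, 5, 1, 3, 0, 5]
DCG = 0/2 + 5/3 + 1/4 + 3/5 + 0/6 + 5/7 = 1357/420
Ideal relevance (sorted desc): [5, 5, 3, 1, 0, 0]
Ideal DCG = 5/2 + 5/3 + 3/4 + 1/5 + 0/6 + 0/7 = 307/60
nDCG = DCG / ideal_DCG = 1357/420 / 307/60 = 1357/2149

1357/2149


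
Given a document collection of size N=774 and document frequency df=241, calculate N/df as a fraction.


IDF ratio = N / df
= 774 / 241
= 774/241

774/241


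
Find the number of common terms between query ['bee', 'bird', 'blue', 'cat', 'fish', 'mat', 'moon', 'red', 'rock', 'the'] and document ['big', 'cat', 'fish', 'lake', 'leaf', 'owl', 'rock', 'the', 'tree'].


Query terms: ['bee', 'bird', 'blue', 'cat', 'fish', 'mat', 'moon', 'red', 'rock', 'the']
Document terms: ['big', 'cat', 'fish', 'lake', 'leaf', 'owl', 'rock', 'the', 'tree']
Common terms: ['cat', 'fish', 'rock', 'the']
Overlap count = 4

4


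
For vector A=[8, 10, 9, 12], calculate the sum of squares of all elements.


|A|^2 = sum of squared components
A[0]^2 = 8^2 = 64
A[1]^2 = 10^2 = 100
A[2]^2 = 9^2 = 81
A[3]^2 = 12^2 = 144
Sum = 64 + 100 + 81 + 144 = 389

389


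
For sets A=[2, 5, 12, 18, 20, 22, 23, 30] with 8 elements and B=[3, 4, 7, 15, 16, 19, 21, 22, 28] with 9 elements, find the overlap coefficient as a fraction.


A intersect B = [22]
|A intersect B| = 1
min(|A|, |B|) = min(8, 9) = 8
Overlap = 1 / 8 = 1/8

1/8


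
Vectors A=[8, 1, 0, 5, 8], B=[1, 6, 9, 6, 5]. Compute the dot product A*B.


Dot product = sum of element-wise products
A[0]*B[0] = 8*1 = 8
A[1]*B[1] = 1*6 = 6
A[2]*B[2] = 0*9 = 0
A[3]*B[3] = 5*6 = 30
A[4]*B[4] = 8*5 = 40
Sum = 8 + 6 + 0 + 30 + 40 = 84

84


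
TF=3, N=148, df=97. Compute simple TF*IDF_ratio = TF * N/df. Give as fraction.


TF * (N/df)
= 3 * (148/97)
= 3 * 148/97
= 444/97

444/97


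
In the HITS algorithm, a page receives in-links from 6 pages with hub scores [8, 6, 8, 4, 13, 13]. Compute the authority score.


Authority = sum of hub scores of in-linkers
In-link 1: hub score = 8
In-link 2: hub score = 6
In-link 3: hub score = 8
In-link 4: hub score = 4
In-link 5: hub score = 13
In-link 6: hub score = 13
Authority = 8 + 6 + 8 + 4 + 13 + 13 = 52

52


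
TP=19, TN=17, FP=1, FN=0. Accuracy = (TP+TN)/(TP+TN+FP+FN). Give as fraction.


Accuracy = (TP + TN) / (TP + TN + FP + FN)
TP + TN = 19 + 17 = 36
Total = 19 + 17 + 1 + 0 = 37
Accuracy = 36 / 37 = 36/37

36/37


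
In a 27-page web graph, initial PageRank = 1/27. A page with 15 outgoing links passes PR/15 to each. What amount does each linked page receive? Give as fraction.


Initial PR = 1/27 = 1/27
Outlinks = 15
Contribution per link = PR / outlinks
= 1/27 / 15
= 1/405

1/405


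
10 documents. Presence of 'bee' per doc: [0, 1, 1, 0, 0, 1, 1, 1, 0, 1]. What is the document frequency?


Checking each document for 'bee':
Doc 1: absent
Doc 2: present
Doc 3: present
Doc 4: absent
Doc 5: absent
Doc 6: present
Doc 7: present
Doc 8: present
Doc 9: absent
Doc 10: present
df = sum of presences = 0 + 1 + 1 + 0 + 0 + 1 + 1 + 1 + 0 + 1 = 6

6


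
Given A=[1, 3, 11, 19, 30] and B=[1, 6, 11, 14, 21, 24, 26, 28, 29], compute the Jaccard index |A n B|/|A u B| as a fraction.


A intersect B = [1, 11]
|A intersect B| = 2
A union B = [1, 3, 6, 11, 14, 19, 21, 24, 26, 28, 29, 30]
|A union B| = 12
Jaccard = 2/12 = 1/6

1/6


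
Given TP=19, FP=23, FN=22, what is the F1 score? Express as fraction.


F1 = 2 * P * R / (P + R)
P = TP/(TP+FP) = 19/42 = 19/42
R = TP/(TP+FN) = 19/41 = 19/41
2 * P * R = 2 * 19/42 * 19/41 = 361/861
P + R = 19/42 + 19/41 = 1577/1722
F1 = 361/861 / 1577/1722 = 38/83

38/83


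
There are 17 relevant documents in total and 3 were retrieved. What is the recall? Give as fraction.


Recall = retrieved_relevant / total_relevant
= 3 / 17
= 3 / (3 + 14)
= 3/17

3/17


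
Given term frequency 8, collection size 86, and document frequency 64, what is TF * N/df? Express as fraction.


TF * (N/df)
= 8 * (86/64)
= 8 * 43/32
= 43/4

43/4


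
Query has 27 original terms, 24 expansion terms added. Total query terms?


Original terms: 27
Expansion terms: 24
Total = 27 + 24 = 51

51


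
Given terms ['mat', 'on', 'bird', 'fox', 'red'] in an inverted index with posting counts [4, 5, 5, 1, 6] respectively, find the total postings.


Summing posting list sizes:
'mat': 4 postings
'on': 5 postings
'bird': 5 postings
'fox': 1 postings
'red': 6 postings
Total = 4 + 5 + 5 + 1 + 6 = 21

21


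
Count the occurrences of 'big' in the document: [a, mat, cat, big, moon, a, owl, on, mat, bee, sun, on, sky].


Document has 13 words
Scanning for 'big':
Found at positions: [3]
Count = 1

1


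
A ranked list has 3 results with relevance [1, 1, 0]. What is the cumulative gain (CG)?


Cumulative Gain = sum of relevance scores
Position 1: rel=1, running sum=1
Position 2: rel=1, running sum=2
Position 3: rel=0, running sum=2
CG = 2

2


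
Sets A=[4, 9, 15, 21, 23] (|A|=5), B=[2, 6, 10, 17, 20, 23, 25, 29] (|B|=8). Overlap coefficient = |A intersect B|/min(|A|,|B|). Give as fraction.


A intersect B = [23]
|A intersect B| = 1
min(|A|, |B|) = min(5, 8) = 5
Overlap = 1 / 5 = 1/5

1/5


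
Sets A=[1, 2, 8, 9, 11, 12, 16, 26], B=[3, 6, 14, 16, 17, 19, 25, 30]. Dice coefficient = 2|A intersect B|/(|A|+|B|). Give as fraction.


A intersect B = [16]
|A intersect B| = 1
|A| = 8, |B| = 8
Dice = 2*1 / (8+8)
= 2 / 16 = 1/8

1/8


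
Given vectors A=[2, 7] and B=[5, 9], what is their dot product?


Dot product = sum of element-wise products
A[0]*B[0] = 2*5 = 10
A[1]*B[1] = 7*9 = 63
Sum = 10 + 63 = 73

73


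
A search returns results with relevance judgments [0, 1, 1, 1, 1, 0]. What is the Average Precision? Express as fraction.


Computing P@k for each relevant position:
Position 1: not relevant
Position 2: relevant, P@2 = 1/2 = 1/2
Position 3: relevant, P@3 = 2/3 = 2/3
Position 4: relevant, P@4 = 3/4 = 3/4
Position 5: relevant, P@5 = 4/5 = 4/5
Position 6: not relevant
Sum of P@k = 1/2 + 2/3 + 3/4 + 4/5 = 163/60
AP = 163/60 / 4 = 163/240

163/240


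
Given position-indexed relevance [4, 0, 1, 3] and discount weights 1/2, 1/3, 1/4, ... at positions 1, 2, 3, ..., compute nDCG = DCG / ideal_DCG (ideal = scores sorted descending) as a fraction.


Position discount weights w_i = 1/(i+1) for i=1..4:
Weights = [1/2, 1/3, 1/4, 1/5]
Actual relevance: [4, 0, 1, 3]
DCG = 4/2 + 0/3 + 1/4 + 3/5 = 57/20
Ideal relevance (sorted desc): [4, 3, 1, 0]
Ideal DCG = 4/2 + 3/3 + 1/4 + 0/5 = 13/4
nDCG = DCG / ideal_DCG = 57/20 / 13/4 = 57/65

57/65


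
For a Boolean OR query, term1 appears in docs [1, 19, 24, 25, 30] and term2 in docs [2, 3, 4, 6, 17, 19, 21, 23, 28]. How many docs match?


Boolean OR: find union of posting lists
term1 docs: [1, 19, 24, 25, 30]
term2 docs: [2, 3, 4, 6, 17, 19, 21, 23, 28]
Union: [1, 2, 3, 4, 6, 17, 19, 21, 23, 24, 25, 28, 30]
|union| = 13

13


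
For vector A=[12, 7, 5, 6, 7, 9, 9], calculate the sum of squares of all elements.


|A|^2 = sum of squared components
A[0]^2 = 12^2 = 144
A[1]^2 = 7^2 = 49
A[2]^2 = 5^2 = 25
A[3]^2 = 6^2 = 36
A[4]^2 = 7^2 = 49
A[5]^2 = 9^2 = 81
A[6]^2 = 9^2 = 81
Sum = 144 + 49 + 25 + 36 + 49 + 81 + 81 = 465

465


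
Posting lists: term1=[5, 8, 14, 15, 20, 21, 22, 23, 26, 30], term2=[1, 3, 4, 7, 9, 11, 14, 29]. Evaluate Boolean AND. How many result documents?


Boolean AND: find intersection of posting lists
term1 docs: [5, 8, 14, 15, 20, 21, 22, 23, 26, 30]
term2 docs: [1, 3, 4, 7, 9, 11, 14, 29]
Intersection: [14]
|intersection| = 1

1


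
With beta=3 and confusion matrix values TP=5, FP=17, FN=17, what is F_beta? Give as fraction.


P = TP/(TP+FP) = 5/22 = 5/22
R = TP/(TP+FN) = 5/22 = 5/22
beta^2 = 3^2 = 9
(1 + beta^2) = 10
Numerator = (1+beta^2)*P*R = 125/242
Denominator = beta^2*P + R = 45/22 + 5/22 = 25/11
F_beta = 5/22

5/22


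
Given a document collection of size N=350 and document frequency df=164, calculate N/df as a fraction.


IDF ratio = N / df
= 350 / 164
= 175/82

175/82


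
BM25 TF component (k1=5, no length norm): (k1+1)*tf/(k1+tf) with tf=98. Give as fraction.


BM25 TF component = (k1+1)*tf / (k1+tf)
k1 = 5, tf = 98
Numerator = (5+1)*98 = 588
Denominator = 5 + 98 = 103
= 588/103 = 588/103

588/103


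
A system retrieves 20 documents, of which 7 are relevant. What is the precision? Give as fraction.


Precision = relevant_retrieved / total_retrieved
= 7 / 20
= 7 / (7 + 13)
= 7/20

7/20


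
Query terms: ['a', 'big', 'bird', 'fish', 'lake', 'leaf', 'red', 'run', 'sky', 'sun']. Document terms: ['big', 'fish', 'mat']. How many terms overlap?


Query terms: ['a', 'big', 'bird', 'fish', 'lake', 'leaf', 'red', 'run', 'sky', 'sun']
Document terms: ['big', 'fish', 'mat']
Common terms: ['big', 'fish']
Overlap count = 2

2


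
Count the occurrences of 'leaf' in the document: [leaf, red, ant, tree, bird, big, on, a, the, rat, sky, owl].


Document has 12 words
Scanning for 'leaf':
Found at positions: [0]
Count = 1

1


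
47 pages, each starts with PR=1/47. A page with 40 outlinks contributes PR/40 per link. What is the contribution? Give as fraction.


Initial PR = 1/47 = 1/47
Outlinks = 40
Contribution per link = PR / outlinks
= 1/47 / 40
= 1/1880

1/1880


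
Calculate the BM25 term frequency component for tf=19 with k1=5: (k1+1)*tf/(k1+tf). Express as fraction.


BM25 TF component = (k1+1)*tf / (k1+tf)
k1 = 5, tf = 19
Numerator = (5+1)*19 = 114
Denominator = 5 + 19 = 24
= 114/24 = 19/4

19/4


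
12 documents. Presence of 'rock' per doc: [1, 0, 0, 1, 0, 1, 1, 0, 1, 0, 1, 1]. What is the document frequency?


Checking each document for 'rock':
Doc 1: present
Doc 2: absent
Doc 3: absent
Doc 4: present
Doc 5: absent
Doc 6: present
Doc 7: present
Doc 8: absent
Doc 9: present
Doc 10: absent
Doc 11: present
Doc 12: present
df = sum of presences = 1 + 0 + 0 + 1 + 0 + 1 + 1 + 0 + 1 + 0 + 1 + 1 = 7

7


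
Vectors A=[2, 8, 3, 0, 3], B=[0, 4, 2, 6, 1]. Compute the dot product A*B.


Dot product = sum of element-wise products
A[0]*B[0] = 2*0 = 0
A[1]*B[1] = 8*4 = 32
A[2]*B[2] = 3*2 = 6
A[3]*B[3] = 0*6 = 0
A[4]*B[4] = 3*1 = 3
Sum = 0 + 32 + 6 + 0 + 3 = 41

41


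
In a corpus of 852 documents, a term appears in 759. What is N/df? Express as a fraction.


IDF ratio = N / df
= 852 / 759
= 284/253

284/253


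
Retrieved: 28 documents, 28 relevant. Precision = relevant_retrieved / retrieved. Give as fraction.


Precision = relevant_retrieved / total_retrieved
= 28 / 28
= 28 / (28 + 0)
= 1

1


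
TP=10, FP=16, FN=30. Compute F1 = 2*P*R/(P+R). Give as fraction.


F1 = 2 * P * R / (P + R)
P = TP/(TP+FP) = 10/26 = 5/13
R = TP/(TP+FN) = 10/40 = 1/4
2 * P * R = 2 * 5/13 * 1/4 = 5/26
P + R = 5/13 + 1/4 = 33/52
F1 = 5/26 / 33/52 = 10/33

10/33


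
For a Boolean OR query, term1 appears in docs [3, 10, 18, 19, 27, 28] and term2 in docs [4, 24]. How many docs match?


Boolean OR: find union of posting lists
term1 docs: [3, 10, 18, 19, 27, 28]
term2 docs: [4, 24]
Union: [3, 4, 10, 18, 19, 24, 27, 28]
|union| = 8

8


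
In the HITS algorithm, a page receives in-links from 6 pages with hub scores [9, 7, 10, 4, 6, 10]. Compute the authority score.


Authority = sum of hub scores of in-linkers
In-link 1: hub score = 9
In-link 2: hub score = 7
In-link 3: hub score = 10
In-link 4: hub score = 4
In-link 5: hub score = 6
In-link 6: hub score = 10
Authority = 9 + 7 + 10 + 4 + 6 + 10 = 46

46


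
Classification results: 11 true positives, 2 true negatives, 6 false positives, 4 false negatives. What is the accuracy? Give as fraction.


Accuracy = (TP + TN) / (TP + TN + FP + FN)
TP + TN = 11 + 2 = 13
Total = 11 + 2 + 6 + 4 = 23
Accuracy = 13 / 23 = 13/23

13/23


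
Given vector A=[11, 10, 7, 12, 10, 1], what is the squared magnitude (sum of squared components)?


|A|^2 = sum of squared components
A[0]^2 = 11^2 = 121
A[1]^2 = 10^2 = 100
A[2]^2 = 7^2 = 49
A[3]^2 = 12^2 = 144
A[4]^2 = 10^2 = 100
A[5]^2 = 1^2 = 1
Sum = 121 + 100 + 49 + 144 + 100 + 1 = 515

515


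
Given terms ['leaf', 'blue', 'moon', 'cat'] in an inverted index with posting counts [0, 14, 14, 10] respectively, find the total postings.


Summing posting list sizes:
'leaf': 0 postings
'blue': 14 postings
'moon': 14 postings
'cat': 10 postings
Total = 0 + 14 + 14 + 10 = 38

38


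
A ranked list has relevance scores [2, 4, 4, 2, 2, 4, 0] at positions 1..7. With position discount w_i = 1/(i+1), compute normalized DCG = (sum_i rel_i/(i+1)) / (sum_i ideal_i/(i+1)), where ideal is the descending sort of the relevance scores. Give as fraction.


Position discount weights w_i = 1/(i+1) for i=1..7:
Weights = [1/2, 1/3, 1/4, 1/5, 1/6, 1/7, 1/8]
Actual relevance: [2, 4, 4, 2, 2, 4, 0]
DCG = 2/2 + 4/3 + 4/4 + 2/5 + 2/6 + 4/7 + 0/8 = 487/105
Ideal relevance (sorted desc): [4, 4, 4, 2, 2, 2, 0]
Ideal DCG = 4/2 + 4/3 + 4/4 + 2/5 + 2/6 + 2/7 + 0/8 = 562/105
nDCG = DCG / ideal_DCG = 487/105 / 562/105 = 487/562

487/562


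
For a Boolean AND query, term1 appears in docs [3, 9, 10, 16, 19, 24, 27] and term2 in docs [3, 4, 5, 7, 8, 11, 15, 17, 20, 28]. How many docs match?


Boolean AND: find intersection of posting lists
term1 docs: [3, 9, 10, 16, 19, 24, 27]
term2 docs: [3, 4, 5, 7, 8, 11, 15, 17, 20, 28]
Intersection: [3]
|intersection| = 1

1


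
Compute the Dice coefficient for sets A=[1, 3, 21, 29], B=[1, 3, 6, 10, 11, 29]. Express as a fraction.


A intersect B = [1, 3, 29]
|A intersect B| = 3
|A| = 4, |B| = 6
Dice = 2*3 / (4+6)
= 6 / 10 = 3/5

3/5


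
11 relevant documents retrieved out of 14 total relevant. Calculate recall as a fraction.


Recall = retrieved_relevant / total_relevant
= 11 / 14
= 11 / (11 + 3)
= 11/14

11/14


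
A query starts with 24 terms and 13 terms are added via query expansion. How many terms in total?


Original terms: 24
Expansion terms: 13
Total = 24 + 13 = 37

37


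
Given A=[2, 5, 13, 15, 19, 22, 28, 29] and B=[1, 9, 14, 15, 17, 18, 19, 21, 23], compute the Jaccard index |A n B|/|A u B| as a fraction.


A intersect B = [15, 19]
|A intersect B| = 2
A union B = [1, 2, 5, 9, 13, 14, 15, 17, 18, 19, 21, 22, 23, 28, 29]
|A union B| = 15
Jaccard = 2/15 = 2/15

2/15


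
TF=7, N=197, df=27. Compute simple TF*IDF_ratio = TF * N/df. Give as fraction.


TF * (N/df)
= 7 * (197/27)
= 7 * 197/27
= 1379/27

1379/27


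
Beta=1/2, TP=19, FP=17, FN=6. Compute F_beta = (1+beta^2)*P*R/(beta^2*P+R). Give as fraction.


P = TP/(TP+FP) = 19/36 = 19/36
R = TP/(TP+FN) = 19/25 = 19/25
beta^2 = 1/2^2 = 1/4
(1 + beta^2) = 5/4
Numerator = (1+beta^2)*P*R = 361/720
Denominator = beta^2*P + R = 19/144 + 19/25 = 3211/3600
F_beta = 95/169

95/169


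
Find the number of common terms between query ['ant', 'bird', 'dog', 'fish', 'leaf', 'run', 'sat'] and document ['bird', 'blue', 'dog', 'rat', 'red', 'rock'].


Query terms: ['ant', 'bird', 'dog', 'fish', 'leaf', 'run', 'sat']
Document terms: ['bird', 'blue', 'dog', 'rat', 'red', 'rock']
Common terms: ['bird', 'dog']
Overlap count = 2

2


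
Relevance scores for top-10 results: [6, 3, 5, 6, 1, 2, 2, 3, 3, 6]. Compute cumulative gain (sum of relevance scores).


Cumulative Gain = sum of relevance scores
Position 1: rel=6, running sum=6
Position 2: rel=3, running sum=9
Position 3: rel=5, running sum=14
Position 4: rel=6, running sum=20
Position 5: rel=1, running sum=21
Position 6: rel=2, running sum=23
Position 7: rel=2, running sum=25
Position 8: rel=3, running sum=28
Position 9: rel=3, running sum=31
Position 10: rel=6, running sum=37
CG = 37

37


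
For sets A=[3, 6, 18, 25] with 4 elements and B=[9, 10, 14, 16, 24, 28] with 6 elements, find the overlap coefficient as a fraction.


A intersect B = []
|A intersect B| = 0
min(|A|, |B|) = min(4, 6) = 4
Overlap = 0 / 4 = 0

0


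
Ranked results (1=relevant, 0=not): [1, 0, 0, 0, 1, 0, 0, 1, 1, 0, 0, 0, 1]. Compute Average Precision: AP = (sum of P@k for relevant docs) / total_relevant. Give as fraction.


Computing P@k for each relevant position:
Position 1: relevant, P@1 = 1/1 = 1
Position 2: not relevant
Position 3: not relevant
Position 4: not relevant
Position 5: relevant, P@5 = 2/5 = 2/5
Position 6: not relevant
Position 7: not relevant
Position 8: relevant, P@8 = 3/8 = 3/8
Position 9: relevant, P@9 = 4/9 = 4/9
Position 10: not relevant
Position 11: not relevant
Position 12: not relevant
Position 13: relevant, P@13 = 5/13 = 5/13
Sum of P@k = 1 + 2/5 + 3/8 + 4/9 + 5/13 = 12187/4680
AP = 12187/4680 / 5 = 12187/23400

12187/23400


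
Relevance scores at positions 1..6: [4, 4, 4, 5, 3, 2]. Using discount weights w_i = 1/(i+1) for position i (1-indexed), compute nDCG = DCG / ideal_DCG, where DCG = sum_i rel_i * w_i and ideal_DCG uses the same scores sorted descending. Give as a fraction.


Position discount weights w_i = 1/(i+1) for i=1..6:
Weights = [1/2, 1/3, 1/4, 1/5, 1/6, 1/7]
Actual relevance: [4, 4, 4, 5, 3, 2]
DCG = 4/2 + 4/3 + 4/4 + 5/5 + 3/6 + 2/7 = 257/42
Ideal relevance (sorted desc): [5, 4, 4, 4, 3, 2]
Ideal DCG = 5/2 + 4/3 + 4/4 + 4/5 + 3/6 + 2/7 = 674/105
nDCG = DCG / ideal_DCG = 257/42 / 674/105 = 1285/1348

1285/1348


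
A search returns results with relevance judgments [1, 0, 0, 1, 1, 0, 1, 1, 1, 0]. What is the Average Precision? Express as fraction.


Computing P@k for each relevant position:
Position 1: relevant, P@1 = 1/1 = 1
Position 2: not relevant
Position 3: not relevant
Position 4: relevant, P@4 = 2/4 = 1/2
Position 5: relevant, P@5 = 3/5 = 3/5
Position 6: not relevant
Position 7: relevant, P@7 = 4/7 = 4/7
Position 8: relevant, P@8 = 5/8 = 5/8
Position 9: relevant, P@9 = 6/9 = 2/3
Position 10: not relevant
Sum of P@k = 1 + 1/2 + 3/5 + 4/7 + 5/8 + 2/3 = 3329/840
AP = 3329/840 / 6 = 3329/5040

3329/5040


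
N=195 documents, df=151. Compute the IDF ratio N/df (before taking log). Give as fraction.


IDF ratio = N / df
= 195 / 151
= 195/151

195/151


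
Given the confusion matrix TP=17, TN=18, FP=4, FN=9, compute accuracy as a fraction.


Accuracy = (TP + TN) / (TP + TN + FP + FN)
TP + TN = 17 + 18 = 35
Total = 17 + 18 + 4 + 9 = 48
Accuracy = 35 / 48 = 35/48

35/48


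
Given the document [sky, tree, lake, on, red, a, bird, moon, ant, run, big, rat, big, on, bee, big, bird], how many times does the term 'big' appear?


Document has 17 words
Scanning for 'big':
Found at positions: [10, 12, 15]
Count = 3

3


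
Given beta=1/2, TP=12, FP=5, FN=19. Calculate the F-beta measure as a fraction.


P = TP/(TP+FP) = 12/17 = 12/17
R = TP/(TP+FN) = 12/31 = 12/31
beta^2 = 1/2^2 = 1/4
(1 + beta^2) = 5/4
Numerator = (1+beta^2)*P*R = 180/527
Denominator = beta^2*P + R = 3/17 + 12/31 = 297/527
F_beta = 20/33

20/33


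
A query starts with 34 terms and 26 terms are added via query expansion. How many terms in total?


Original terms: 34
Expansion terms: 26
Total = 34 + 26 = 60

60


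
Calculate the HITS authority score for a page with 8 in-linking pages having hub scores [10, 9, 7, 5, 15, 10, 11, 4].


Authority = sum of hub scores of in-linkers
In-link 1: hub score = 10
In-link 2: hub score = 9
In-link 3: hub score = 7
In-link 4: hub score = 5
In-link 5: hub score = 15
In-link 6: hub score = 10
In-link 7: hub score = 11
In-link 8: hub score = 4
Authority = 10 + 9 + 7 + 5 + 15 + 10 + 11 + 4 = 71

71


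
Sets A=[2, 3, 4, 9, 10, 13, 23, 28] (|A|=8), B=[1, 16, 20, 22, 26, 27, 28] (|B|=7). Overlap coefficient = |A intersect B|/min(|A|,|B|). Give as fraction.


A intersect B = [28]
|A intersect B| = 1
min(|A|, |B|) = min(8, 7) = 7
Overlap = 1 / 7 = 1/7

1/7


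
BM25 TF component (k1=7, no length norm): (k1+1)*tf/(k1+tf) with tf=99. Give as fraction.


BM25 TF component = (k1+1)*tf / (k1+tf)
k1 = 7, tf = 99
Numerator = (7+1)*99 = 792
Denominator = 7 + 99 = 106
= 792/106 = 396/53

396/53


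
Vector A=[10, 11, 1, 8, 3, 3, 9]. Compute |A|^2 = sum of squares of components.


|A|^2 = sum of squared components
A[0]^2 = 10^2 = 100
A[1]^2 = 11^2 = 121
A[2]^2 = 1^2 = 1
A[3]^2 = 8^2 = 64
A[4]^2 = 3^2 = 9
A[5]^2 = 3^2 = 9
A[6]^2 = 9^2 = 81
Sum = 100 + 121 + 1 + 64 + 9 + 9 + 81 = 385

385


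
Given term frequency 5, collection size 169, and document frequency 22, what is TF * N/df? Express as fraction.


TF * (N/df)
= 5 * (169/22)
= 5 * 169/22
= 845/22

845/22


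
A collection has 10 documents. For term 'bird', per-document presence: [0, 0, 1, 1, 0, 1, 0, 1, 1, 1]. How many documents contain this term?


Checking each document for 'bird':
Doc 1: absent
Doc 2: absent
Doc 3: present
Doc 4: present
Doc 5: absent
Doc 6: present
Doc 7: absent
Doc 8: present
Doc 9: present
Doc 10: present
df = sum of presences = 0 + 0 + 1 + 1 + 0 + 1 + 0 + 1 + 1 + 1 = 6

6


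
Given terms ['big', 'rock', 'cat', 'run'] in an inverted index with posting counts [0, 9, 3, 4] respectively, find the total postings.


Summing posting list sizes:
'big': 0 postings
'rock': 9 postings
'cat': 3 postings
'run': 4 postings
Total = 0 + 9 + 3 + 4 = 16

16


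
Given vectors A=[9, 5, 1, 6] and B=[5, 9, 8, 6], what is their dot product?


Dot product = sum of element-wise products
A[0]*B[0] = 9*5 = 45
A[1]*B[1] = 5*9 = 45
A[2]*B[2] = 1*8 = 8
A[3]*B[3] = 6*6 = 36
Sum = 45 + 45 + 8 + 36 = 134

134


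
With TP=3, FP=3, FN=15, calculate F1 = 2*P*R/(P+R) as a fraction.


F1 = 2 * P * R / (P + R)
P = TP/(TP+FP) = 3/6 = 1/2
R = TP/(TP+FN) = 3/18 = 1/6
2 * P * R = 2 * 1/2 * 1/6 = 1/6
P + R = 1/2 + 1/6 = 2/3
F1 = 1/6 / 2/3 = 1/4

1/4


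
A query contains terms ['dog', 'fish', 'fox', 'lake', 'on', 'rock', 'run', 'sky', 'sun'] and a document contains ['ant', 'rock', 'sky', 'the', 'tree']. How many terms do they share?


Query terms: ['dog', 'fish', 'fox', 'lake', 'on', 'rock', 'run', 'sky', 'sun']
Document terms: ['ant', 'rock', 'sky', 'the', 'tree']
Common terms: ['rock', 'sky']
Overlap count = 2

2


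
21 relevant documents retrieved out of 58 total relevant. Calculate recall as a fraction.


Recall = retrieved_relevant / total_relevant
= 21 / 58
= 21 / (21 + 37)
= 21/58

21/58


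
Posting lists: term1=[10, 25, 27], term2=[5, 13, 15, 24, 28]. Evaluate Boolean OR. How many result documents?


Boolean OR: find union of posting lists
term1 docs: [10, 25, 27]
term2 docs: [5, 13, 15, 24, 28]
Union: [5, 10, 13, 15, 24, 25, 27, 28]
|union| = 8

8


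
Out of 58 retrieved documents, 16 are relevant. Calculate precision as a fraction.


Precision = relevant_retrieved / total_retrieved
= 16 / 58
= 16 / (16 + 42)
= 8/29

8/29


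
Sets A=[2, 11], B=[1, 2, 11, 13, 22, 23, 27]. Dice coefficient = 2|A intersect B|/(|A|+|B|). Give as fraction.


A intersect B = [2, 11]
|A intersect B| = 2
|A| = 2, |B| = 7
Dice = 2*2 / (2+7)
= 4 / 9 = 4/9

4/9
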